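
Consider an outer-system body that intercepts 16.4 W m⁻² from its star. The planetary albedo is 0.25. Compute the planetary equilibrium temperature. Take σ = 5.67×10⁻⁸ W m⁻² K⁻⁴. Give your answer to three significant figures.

85.8 K

The planet absorbs (1−α)S over its disc πR² and re-emits over 4πR², so the mean absorbed flux is (1−0.25)·16.40/4 = 3.075 W m⁻².
Balancing against σT⁴: T = (3.075/5.67×10⁻⁸)^(1/4) = 85.82 K.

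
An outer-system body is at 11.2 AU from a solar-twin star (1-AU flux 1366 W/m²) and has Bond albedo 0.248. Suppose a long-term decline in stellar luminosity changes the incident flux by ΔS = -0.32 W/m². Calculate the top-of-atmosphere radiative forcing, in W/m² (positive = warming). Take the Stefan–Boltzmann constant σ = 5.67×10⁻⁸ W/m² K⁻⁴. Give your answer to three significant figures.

-0.0602 W/m²

By the inverse-square law, S = 1366/11.2² = 10.89 W/m².
TOA radiative forcing: ΔF = (1−α)ΔS/4 = 0.752·(-0.32)/4 = -0.06016 W/m².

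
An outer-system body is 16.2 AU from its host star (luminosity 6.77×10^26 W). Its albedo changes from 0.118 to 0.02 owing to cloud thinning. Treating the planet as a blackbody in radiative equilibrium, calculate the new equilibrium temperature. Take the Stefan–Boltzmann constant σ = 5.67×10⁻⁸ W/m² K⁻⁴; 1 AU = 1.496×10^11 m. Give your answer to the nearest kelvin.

79 kelvin

d = 16.2 × 1.496×10^11 m = 2.424×10^12 m.
Flux at the orbit: S = L/(4πd²) = 6.77×10^26/(4π·(2.42×10^12)²) = 9.172 W/m².
T₂ = [S(1−α₂)/(4σ)]^(1/4) = [9.172·0.98/(4σ)]^(1/4) = 79.34 K.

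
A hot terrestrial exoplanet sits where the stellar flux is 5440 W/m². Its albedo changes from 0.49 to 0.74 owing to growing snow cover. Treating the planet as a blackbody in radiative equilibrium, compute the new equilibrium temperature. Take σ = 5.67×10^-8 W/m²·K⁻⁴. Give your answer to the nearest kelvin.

T₂ = [S(1−α₂)/(4σ)]^(1/4) = [5440·0.26/(4σ)]^(1/4) = 281.0 K.

281 K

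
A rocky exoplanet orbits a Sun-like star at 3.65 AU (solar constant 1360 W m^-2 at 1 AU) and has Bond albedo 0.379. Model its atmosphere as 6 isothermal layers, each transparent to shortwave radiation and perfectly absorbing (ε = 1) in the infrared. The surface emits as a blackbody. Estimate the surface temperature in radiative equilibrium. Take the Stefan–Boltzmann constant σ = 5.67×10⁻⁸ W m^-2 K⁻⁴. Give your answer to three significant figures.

210 K

By the inverse-square law, S = 1360/3.65² = 102.1 W m^-2.
Top-of-atmosphere balance: σT_e⁴ = S(1−α)/4 = 15.85 W m^-2 → T_e = 129.3 K.
With N = 6 opaque layers, T_s = (N+1)^(1/4)·T_e = 7^(1/4)·129.3 = 210.3 K.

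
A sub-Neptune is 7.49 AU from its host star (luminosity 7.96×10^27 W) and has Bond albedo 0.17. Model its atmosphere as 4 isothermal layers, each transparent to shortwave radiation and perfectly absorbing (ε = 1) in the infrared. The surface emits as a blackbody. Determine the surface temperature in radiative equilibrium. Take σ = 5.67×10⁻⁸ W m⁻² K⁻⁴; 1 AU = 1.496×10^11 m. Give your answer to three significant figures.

d = 7.49 × 1.496×10^11 m = 1.121×10^12 m.
Flux at the orbit: S = L/(4πd²) = 7.96×10^27/(4π·(1.12×10^12)²) = 504.5 W m⁻².
OLR = S(1−α)/4 = 104.7 W m⁻²; the top layer radiates at T_e = 207.3 K.
With N = 4 opaque layers, T_s = (N+1)^(1/4)·T_e = 5^(1/4)·207.3 = 310.0 K.

310 kelvin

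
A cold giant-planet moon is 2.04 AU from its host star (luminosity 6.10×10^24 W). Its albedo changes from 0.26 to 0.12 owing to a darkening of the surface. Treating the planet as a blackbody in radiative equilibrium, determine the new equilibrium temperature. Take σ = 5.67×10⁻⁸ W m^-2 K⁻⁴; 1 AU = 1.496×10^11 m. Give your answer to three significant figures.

67.1 K

d = 2.04 × 1.496×10^11 m = 3.052×10^11 m.
Spreading L over a sphere of radius d: S = 6.10×10^24/(4π·3.05×10^11²) = 5.212 W m^-2.
With the new albedo, S(1−α₂)/4 = 1.147 W m^-2, so T₂ = 67.06 K.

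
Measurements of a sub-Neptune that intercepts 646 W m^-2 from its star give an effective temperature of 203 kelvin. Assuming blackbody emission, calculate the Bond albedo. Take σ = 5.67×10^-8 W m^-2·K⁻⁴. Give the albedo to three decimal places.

0.404

From σT⁴ = S(1−α)/4 we invert for α: 1−α = 4σT⁴/S.
σT⁴ = 96.29 W m^-2, so 4σT⁴ = 385.1 W m^-2.
1−α = 385.1/646.0 = 0.5962, so α = 0.4038.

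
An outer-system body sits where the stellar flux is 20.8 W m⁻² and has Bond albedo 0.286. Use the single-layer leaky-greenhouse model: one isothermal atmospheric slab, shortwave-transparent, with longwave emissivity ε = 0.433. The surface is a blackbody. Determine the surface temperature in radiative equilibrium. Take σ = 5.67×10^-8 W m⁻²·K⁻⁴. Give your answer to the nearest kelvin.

Effective emission temperature (TOA balance): σT_e⁴ = S(1−α)/4 = 3.713 W m⁻² → T_e = 89.96 K.
For a single slab of emissivity ε, T_s⁴ = 2T_e⁴/(2−ε); thus T_s = 89.96·(1.276)^(1/4) = 95.61 K.

96 K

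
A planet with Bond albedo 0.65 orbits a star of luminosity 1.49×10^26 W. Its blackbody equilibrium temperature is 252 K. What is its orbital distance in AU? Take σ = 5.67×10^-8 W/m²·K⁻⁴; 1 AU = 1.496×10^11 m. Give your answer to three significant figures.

0.450 AU

Energy balance gives S = 4σT⁴/(1−α) = 2613 W/m².
S = L/(4πd²) → d = √(L/4πS) = √(1.49×10^26/(4π·2613)) = 6.736×10^10 m = 0.4503 AU.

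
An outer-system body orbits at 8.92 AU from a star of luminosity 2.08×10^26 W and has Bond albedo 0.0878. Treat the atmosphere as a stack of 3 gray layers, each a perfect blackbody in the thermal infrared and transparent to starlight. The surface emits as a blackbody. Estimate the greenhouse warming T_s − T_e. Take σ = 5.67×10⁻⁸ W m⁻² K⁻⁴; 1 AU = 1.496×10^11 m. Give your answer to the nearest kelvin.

32 K

Orbital distance: d = 8.92 AU = 1.334×10^12 m.
Flux at the orbit: S = L/(4πd²) = 2.08×10^26/(4π·(1.33×10^12)²) = 9.295 W m⁻².
The effective emission temperature is T_e = [S(1−α)/(4σ)]^¼ = 78.19 K.
Surface: T_s = (4)^¼·T_e = 110.6 K.
Warming: T_s − T_e = 32.39 K.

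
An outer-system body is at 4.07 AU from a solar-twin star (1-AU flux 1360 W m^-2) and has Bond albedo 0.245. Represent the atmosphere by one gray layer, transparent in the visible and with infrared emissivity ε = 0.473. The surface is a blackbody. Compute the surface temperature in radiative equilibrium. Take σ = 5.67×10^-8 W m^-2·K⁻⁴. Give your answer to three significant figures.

Irradiance scales as 1/d², so S = 1360 W m^-2 × (1/4.07)² = 82.10 W m^-2.
The planet radiates to space at T_e = [S(1−α)/(4σ)]^(1/4) = 128.6 K.
The surface balance (absorbed SW + ε·downward IR = σT_s⁴) with T_a⁴ = T_s⁴/2 reduces to T_s = T_e·[2/(2−ε)]^¼ = 137.6 K.

138 K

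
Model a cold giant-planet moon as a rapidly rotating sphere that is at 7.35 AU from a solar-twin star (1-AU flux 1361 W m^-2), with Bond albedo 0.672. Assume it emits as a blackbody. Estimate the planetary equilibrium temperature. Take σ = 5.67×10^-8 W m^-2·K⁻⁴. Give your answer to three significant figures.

By the inverse-square law, S = 1361/7.35² = 25.19 W m^-2.
The planet absorbs (1−α)S over its disc πR² and re-emits over 4πR², so the mean absorbed flux is (1−0.672)·25.19/4 = 2.066 W m^-2.
Balancing against σT⁴: T = (2.066/5.67×10⁻⁸)^(1/4) = 77.69 K.

77.7 K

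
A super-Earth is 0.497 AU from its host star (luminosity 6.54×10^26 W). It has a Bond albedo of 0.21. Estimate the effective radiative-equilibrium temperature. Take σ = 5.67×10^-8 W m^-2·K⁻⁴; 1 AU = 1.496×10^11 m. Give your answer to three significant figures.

d = 0.497 × 1.496×10^11 m = 7.435×10^10 m.
S = L/(4πd²) = 9414 W m^-2.
Absorbed flux (global mean): S(1−α)/4 = 9414·0.79/4 = 1859 W m^-2.
Set σT⁴ = 1859 → T = (1859/σ)^(1/4) = 425.5 K.

426 K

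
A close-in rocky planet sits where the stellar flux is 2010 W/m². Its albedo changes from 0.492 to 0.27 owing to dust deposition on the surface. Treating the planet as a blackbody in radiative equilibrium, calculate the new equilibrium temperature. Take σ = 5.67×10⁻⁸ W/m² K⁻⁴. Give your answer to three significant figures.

284 K

With the new albedo, S(1−α₂)/4 = 366.8 W/m², so T₂ = 283.6 K.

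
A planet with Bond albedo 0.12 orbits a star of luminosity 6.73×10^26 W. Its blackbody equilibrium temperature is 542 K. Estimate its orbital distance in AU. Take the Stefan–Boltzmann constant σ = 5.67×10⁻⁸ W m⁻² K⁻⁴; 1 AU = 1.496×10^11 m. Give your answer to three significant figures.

0.328 AU

Energy balance gives S = 4σT⁴/(1−α) = 22240 W m⁻².
S = L/(4πd²) → d = √(L/4πS) = √(6.73×10^26/(4π·22240)) = 4.907×10^10 m = 0.3280 AU.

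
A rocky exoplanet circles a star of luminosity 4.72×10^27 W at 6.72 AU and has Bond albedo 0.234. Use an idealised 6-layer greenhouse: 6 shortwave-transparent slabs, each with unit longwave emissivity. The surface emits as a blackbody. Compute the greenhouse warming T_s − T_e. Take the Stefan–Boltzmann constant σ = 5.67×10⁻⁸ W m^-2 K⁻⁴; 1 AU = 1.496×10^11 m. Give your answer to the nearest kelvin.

d = 6.72 × 1.496×10^11 m = 1.005×10^12 m.
Flux at the orbit: S = L/(4πd²) = 4.72×10^27/(4π·(1.01×10^12)²) = 371.6 W m^-2.
OLR = S(1−α)/4 = 71.17 W m^-2; the top layer radiates at T_e = 188.2 K.
Surface: T_s = (7)^¼·T_e = 306.2 K.
So the greenhouse effect raises the surface by 306.2 − 188.2 = 117.9 K.

118 kelvin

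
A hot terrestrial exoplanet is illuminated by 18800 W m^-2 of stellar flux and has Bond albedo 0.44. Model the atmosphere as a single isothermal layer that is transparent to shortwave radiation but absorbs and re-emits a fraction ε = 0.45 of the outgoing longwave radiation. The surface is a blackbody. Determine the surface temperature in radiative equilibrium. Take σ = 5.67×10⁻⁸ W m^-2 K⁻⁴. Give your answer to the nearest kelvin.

The planet radiates to space at T_e = [S(1−α)/(4σ)]^(1/4) = 464.2 K.
For a single slab of emissivity ε, T_s⁴ = 2T_e⁴/(2−ε); thus T_s = 464.2·(1.29)^(1/4) = 494.7 K.

495 K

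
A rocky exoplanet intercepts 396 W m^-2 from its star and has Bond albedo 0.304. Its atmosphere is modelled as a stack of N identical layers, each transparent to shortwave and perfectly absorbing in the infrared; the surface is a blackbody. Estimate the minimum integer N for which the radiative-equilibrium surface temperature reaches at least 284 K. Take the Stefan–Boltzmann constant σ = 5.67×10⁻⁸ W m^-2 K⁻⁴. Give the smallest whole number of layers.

The effective emission temperature is T_e = [S(1−α)/(4σ)]^¼ = 186.7 K.
Since T_s⁴ = (N+1)T_e⁴, we need N ≥ (T_s/T_e)⁴ − 1 = 4.353.
So N ≥ 4.353; the smallest integer is N = 5.

5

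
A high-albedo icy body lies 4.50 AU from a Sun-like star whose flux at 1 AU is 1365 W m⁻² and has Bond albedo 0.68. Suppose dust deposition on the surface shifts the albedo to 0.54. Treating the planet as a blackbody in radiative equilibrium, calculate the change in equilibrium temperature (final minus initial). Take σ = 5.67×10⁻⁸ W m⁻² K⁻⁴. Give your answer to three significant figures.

9.38 K

Flux at the orbit: S = 1365/(4.50)² = 67.41 W m⁻².
Before: T₁ = [67.41·0.32/(4σ)]^(1/4) = 98.75 K.
After:  T₂ = [67.41·0.46/(4σ)]^(1/4) = 108.1 K.
Change: 108.1 − 98.75 = 9.379 K.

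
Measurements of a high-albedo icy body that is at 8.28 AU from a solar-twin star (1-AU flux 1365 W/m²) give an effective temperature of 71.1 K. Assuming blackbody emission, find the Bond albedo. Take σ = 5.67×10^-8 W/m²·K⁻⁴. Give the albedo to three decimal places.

By the inverse-square law, S = 1365/8.28² = 19.91 W/m².
From σT⁴ = S(1−α)/4 we invert for α: 1−α = 4σT⁴/S.
σT⁴ = 1.449 W/m², so 4σT⁴ = 5.796 W/m².
Hence α = 1 − 5.796/19.91 = 0.7089.

0.709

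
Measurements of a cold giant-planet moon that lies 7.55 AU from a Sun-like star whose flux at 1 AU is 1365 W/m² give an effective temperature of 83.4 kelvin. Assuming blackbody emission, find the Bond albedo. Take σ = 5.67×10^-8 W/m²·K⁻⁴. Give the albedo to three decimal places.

0.542

Flux at the orbit: S = 1365/(7.55)² = 23.95 W/m².
From σT⁴ = S(1−α)/4 we invert for α: 1−α = 4σT⁴/S.
σT⁴ = 2.743 W/m², so 4σT⁴ = 10.97 W/m².
1−α = 10.97/23.95 = 0.4582, so α = 0.5418.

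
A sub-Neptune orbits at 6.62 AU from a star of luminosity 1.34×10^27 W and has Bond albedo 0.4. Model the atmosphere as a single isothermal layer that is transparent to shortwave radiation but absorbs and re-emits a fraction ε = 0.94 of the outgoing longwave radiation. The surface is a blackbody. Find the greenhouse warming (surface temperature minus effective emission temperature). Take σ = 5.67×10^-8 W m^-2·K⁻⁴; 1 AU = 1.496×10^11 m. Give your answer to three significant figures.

d = 6.62 × 1.496×10^11 m = 9.904×10^11 m.
Spreading L over a sphere of radius d: S = 1.34×10^27/(4π·9.90×10^11²) = 108.7 W m^-2.
The planet radiates to space at T_e = [S(1−α)/(4σ)]^(1/4) = 130.2 K.
For a single slab of emissivity ε, T_s⁴ = 2T_e⁴/(2−ε); thus T_s = 130.2·(1.887)^(1/4) = 152.6 K.
The atmosphere warms the surface by 22.40 K.

22.4 kelvin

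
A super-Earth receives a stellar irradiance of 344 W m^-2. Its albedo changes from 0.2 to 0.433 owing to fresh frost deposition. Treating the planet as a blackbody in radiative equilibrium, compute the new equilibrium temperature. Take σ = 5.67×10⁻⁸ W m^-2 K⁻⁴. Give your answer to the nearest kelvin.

171 K

With the new albedo, S(1−α₂)/4 = 48.76 W m^-2, so T₂ = 171.2 K.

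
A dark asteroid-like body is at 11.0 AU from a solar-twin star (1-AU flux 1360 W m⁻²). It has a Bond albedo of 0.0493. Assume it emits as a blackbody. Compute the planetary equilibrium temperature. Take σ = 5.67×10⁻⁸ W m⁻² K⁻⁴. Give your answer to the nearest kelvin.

83 K

Irradiance scales as 1/d², so S = 1360 W m⁻² × (1/11.0)² = 11.24 W m⁻².
The planet absorbs (1−α)S over its disc πR² and re-emits over 4πR², so the mean absorbed flux is (1−0.0493)·11.24/4 = 2.671 W m⁻².
In equilibrium σT⁴ equals this, so T = 82.85 K.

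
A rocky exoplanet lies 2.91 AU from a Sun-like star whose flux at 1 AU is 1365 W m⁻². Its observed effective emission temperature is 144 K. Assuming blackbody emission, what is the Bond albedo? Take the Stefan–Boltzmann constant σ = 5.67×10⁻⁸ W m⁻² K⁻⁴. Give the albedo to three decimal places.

Flux at the orbit: S = 1365/(2.91)² = 161.2 W m⁻².
From σT⁴ = S(1−α)/4 we invert for α: 1−α = 4σT⁴/S.
σT⁴ = 24.38 W m⁻², so 4σT⁴ = 97.52 W m⁻².
Hence α = 1 − 97.52/161.2 = 0.3950.

0.395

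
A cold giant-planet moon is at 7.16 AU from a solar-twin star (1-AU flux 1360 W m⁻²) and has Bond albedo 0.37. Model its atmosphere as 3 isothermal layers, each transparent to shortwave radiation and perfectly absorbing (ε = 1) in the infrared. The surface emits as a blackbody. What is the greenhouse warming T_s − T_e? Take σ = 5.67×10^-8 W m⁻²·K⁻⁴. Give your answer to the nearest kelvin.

Flux at the orbit: S = 1360/(7.16)² = 26.53 W m⁻².
The effective emission temperature is T_e = [S(1−α)/(4σ)]^¼ = 92.65 K.
T_s = (N+1)^(1/4)·T_e = 131.0 K.
So the greenhouse effect raises the surface by 131.0 − 92.65 = 38.38 K.

38 K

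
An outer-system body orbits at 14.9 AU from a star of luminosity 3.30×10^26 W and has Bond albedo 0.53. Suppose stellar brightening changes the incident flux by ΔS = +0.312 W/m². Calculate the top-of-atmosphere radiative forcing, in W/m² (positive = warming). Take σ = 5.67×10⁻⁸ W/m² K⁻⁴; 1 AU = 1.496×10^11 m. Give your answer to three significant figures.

0.0367 W/m²

d = 14.9 × 1.496×10^11 m = 2.229×10^12 m.
S = L/(4πd²) = 5.285 W/m².
ΔF = Δ[S(1−α)]/4 = (1−0.53)·+0.312/4 = 0.03666 W/m².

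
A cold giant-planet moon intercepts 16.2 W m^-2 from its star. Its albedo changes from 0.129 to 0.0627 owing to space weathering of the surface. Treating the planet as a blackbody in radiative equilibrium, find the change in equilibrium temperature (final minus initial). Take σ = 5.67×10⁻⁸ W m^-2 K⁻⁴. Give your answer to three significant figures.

1.64 kelvin

Before: T₁ = [16.20·0.871/(4σ)]^(1/4) = 88.81 K.
Final:   T₂ = [S(1−0.0627)/(4σ)]^(1/4) = 90.46 K.
Change: 90.46 − 88.81 = 1.644 K.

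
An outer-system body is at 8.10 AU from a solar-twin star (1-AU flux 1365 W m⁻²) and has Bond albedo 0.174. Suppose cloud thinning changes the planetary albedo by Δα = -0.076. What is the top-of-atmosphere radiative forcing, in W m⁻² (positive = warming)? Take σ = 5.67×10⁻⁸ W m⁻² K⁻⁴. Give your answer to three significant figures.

Irradiance scales as 1/d², so S = 1365 W m⁻² × (1/8.10)² = 20.80 W m⁻².
TOA radiative forcing: ΔF = −S·Δα/4 = −20.80·(-0.076)/4 = 0.3953 W m⁻².

0.395 W m⁻²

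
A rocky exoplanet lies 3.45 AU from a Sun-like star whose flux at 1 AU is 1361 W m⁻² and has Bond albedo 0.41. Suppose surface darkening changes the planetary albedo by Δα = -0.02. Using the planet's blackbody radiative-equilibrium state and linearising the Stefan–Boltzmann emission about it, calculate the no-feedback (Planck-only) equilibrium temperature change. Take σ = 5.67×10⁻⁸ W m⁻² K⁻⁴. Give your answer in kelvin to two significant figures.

1.1 K

Irradiance scales as 1/d², so S = 1361 W m⁻² × (1/3.45)² = 114.3 W m⁻².
The baseline emission temperature is T_e = 131.3 K.
TOA radiative forcing: ΔF = −S·Δα/4 = −114.3·(-0.02)/4 = 0.5717 W m⁻².
Linearising σT⁴ gives d(σT⁴)/dT = 4σT_e³ = 0.5137 W m⁻² per K.
ΔT₀ = ΔF/λ_P = 0.5717/0.5137 = 1.11 K.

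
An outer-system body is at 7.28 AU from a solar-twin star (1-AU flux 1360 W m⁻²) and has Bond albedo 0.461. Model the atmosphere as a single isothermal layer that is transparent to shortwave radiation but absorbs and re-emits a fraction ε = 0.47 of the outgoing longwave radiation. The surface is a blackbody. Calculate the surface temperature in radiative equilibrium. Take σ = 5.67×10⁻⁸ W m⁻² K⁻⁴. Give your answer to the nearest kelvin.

By the inverse-square law, S = 1360/7.28² = 25.66 W m⁻².
Effective emission temperature (TOA balance): σT_e⁴ = S(1−α)/4 = 3.458 W m⁻² → T_e = 88.37 K.
The surface balance (absorbed SW + ε·downward IR = σT_s⁴) with T_a⁴ = T_s⁴/2 reduces to T_s = T_e·[2/(2−ε)]^¼ = 94.49 K.

94 K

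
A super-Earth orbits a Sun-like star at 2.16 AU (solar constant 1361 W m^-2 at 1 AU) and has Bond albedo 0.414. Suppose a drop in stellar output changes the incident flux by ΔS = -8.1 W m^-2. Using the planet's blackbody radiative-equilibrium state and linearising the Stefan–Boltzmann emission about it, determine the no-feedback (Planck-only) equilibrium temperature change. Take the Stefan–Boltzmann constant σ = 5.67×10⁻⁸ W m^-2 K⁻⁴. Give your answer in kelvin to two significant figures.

-1.2 kelvin

Flux at the orbit: S = 1361/(2.16)² = 291.7 W m^-2.
Unperturbed T_e = [291.7·(1−0.414)/(4σ)]^¼ = 165.7 K.
ΔF = Δ[S(1−α)]/4 = (1−0.414)·-8.1/4 = -1.187 W m^-2.
The Planck feedback parameter is 4σT_e³ = 1.032 W m^-2/K.
ΔT₀ = ΔF/λ_P = -1.187/1.032 = -1.15 K.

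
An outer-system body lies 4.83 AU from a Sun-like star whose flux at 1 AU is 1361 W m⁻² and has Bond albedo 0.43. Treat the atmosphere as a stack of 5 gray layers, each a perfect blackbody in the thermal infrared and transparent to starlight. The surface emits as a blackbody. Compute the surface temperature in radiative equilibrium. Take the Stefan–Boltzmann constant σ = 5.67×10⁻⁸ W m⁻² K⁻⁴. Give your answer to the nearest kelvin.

172 K

By the inverse-square law, S = 1361/4.83² = 58.34 W m⁻².
OLR = S(1−α)/4 = 8.313 W m⁻²; the top layer radiates at T_e = 110.0 K.
Layer-by-layer balance gives σT_s⁴ = (N+1)σT_e⁴, so T_s = 6^¼·110.0 = 172.2 K.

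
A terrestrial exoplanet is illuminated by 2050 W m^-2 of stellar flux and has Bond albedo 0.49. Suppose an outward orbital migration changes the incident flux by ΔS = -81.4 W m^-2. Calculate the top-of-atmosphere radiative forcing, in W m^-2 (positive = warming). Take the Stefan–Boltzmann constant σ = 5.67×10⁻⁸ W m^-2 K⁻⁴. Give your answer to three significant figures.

-10.4 W m^-2

TOA radiative forcing: ΔF = (1−α)ΔS/4 = 0.51·(-81.4)/4 = -10.38 W m^-2.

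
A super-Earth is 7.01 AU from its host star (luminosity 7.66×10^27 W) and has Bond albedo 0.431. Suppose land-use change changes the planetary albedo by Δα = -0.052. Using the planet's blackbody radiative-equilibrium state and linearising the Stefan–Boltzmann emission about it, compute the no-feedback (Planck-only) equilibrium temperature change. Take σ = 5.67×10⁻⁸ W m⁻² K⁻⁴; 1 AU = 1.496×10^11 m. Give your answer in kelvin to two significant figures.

Orbital distance: d = 7.01 AU = 1.049×10^12 m.
S = L/(4πd²) = 554.3 W m⁻².
Reference equilibrium: T_e = [S(1−α)/(4σ)]^(1/4) = 193.1 K.
ΔF = −(S/4)Δα = −(554.3/4)×(-0.052) = 7.205 W m⁻².
Linearising σT⁴ gives d(σT⁴)/dT = 4σT_e³ = 1.633 W m⁻² per K.
So ΔT₀ = 7.205/1.633 = 4.41 K.

4.4 K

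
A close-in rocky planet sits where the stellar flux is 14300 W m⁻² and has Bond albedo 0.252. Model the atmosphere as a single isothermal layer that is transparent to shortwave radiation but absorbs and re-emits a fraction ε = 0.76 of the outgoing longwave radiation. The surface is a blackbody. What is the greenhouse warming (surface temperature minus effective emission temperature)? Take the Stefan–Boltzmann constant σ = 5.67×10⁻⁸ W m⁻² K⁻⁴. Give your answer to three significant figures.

Effective emission temperature (TOA balance): σT_e⁴ = S(1−α)/4 = 2674 W m⁻² → T_e = 466.0 K.
Surface balance with a leaky layer gives σT_s⁴ = σT_e⁴·2/(2−ε), so T_s = T_e·[2/(2−0.76)]^(1/4) = 525.2 K.
T_s − T_e = 525.2 − 466.0 = 59.16 K.

59.2 K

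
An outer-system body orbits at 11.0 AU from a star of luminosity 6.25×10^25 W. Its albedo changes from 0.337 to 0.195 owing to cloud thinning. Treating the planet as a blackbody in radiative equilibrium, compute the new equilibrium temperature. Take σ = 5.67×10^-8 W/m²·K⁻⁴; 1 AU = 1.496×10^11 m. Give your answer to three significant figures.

Orbital distance: d = 11.0 AU = 1.646×10^12 m.
Flux at the orbit: S = L/(4πd²) = 6.25×10^25/(4π·(1.65×10^12)²) = 1.837 W/m².
New equilibrium: T₂ = [(1−0.195)·1.837/(4σ)]^(1/4) = 50.53 K.

50.5 kelvin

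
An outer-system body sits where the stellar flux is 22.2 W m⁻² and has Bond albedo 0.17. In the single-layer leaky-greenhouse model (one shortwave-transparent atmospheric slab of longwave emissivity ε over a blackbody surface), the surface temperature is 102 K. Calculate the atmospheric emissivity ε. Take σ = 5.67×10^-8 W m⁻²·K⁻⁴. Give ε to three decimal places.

0.499

Effective temperature: T_e = [S(1−α)/(4σ)]^(1/4) = 94.94 K.
T_s⁴ = T_e⁴·2/(2−ε) → ε = 2 − 2(T_e/T_s)⁴ = 2 − 2·(94.94/102)⁴ = 0.4989.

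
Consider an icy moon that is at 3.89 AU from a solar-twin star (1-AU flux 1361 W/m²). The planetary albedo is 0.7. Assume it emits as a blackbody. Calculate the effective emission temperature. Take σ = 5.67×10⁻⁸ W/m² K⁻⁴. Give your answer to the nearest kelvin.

By the inverse-square law, S = 1361/3.89² = 89.94 W/m².
Averaging over the sphere, the absorbed flux is S(1−α)/4 = 6.746 W/m².
Set σT⁴ = 6.746 → T = (6.746/σ)^(1/4) = 104.4 K.

104 kelvin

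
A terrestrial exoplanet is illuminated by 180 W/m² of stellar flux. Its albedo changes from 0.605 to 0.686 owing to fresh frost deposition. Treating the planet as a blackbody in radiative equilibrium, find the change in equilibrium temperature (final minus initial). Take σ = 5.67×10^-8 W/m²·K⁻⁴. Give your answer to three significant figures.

-7.42 K

Initial: T₁ = [S(1−0.605)/(4σ)]^(1/4) = 133.1 K.
After:  T₂ = [180.0·0.314/(4σ)]^(1/4) = 125.6 K.
ΔT = T₂ − T₁ = -7.419 K.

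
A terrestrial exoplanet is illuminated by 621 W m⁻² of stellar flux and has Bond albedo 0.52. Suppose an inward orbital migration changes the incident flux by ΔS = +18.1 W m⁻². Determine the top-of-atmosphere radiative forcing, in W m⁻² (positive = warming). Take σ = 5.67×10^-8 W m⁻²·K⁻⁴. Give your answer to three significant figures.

2.17 W m⁻²

Only a fraction (1−α) is absorbed and it's spread over 4πR², so ΔF = (1−α)ΔS/4 = 2.172 W m⁻².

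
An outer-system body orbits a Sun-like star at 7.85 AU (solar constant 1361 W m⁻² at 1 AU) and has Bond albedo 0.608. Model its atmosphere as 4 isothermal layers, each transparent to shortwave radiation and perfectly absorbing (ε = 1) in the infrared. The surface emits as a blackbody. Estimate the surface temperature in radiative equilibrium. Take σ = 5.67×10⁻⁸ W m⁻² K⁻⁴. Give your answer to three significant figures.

118 kelvin

By the inverse-square law, S = 1361/7.85² = 22.09 W m⁻².
Top-of-atmosphere balance: σT_e⁴ = S(1−α)/4 = 2.164 W m⁻² → T_e = 78.60 K.
For an N-layer opaque stack, T_s⁴ = (N+1)T_e⁴, hence T_s = (5)^(1/4)×78.60 K = 117.5 K.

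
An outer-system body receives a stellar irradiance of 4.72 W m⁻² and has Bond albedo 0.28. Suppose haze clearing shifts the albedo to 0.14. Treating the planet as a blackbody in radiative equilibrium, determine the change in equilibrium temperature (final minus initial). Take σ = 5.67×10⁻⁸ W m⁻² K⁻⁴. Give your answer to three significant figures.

2.83 kelvin

With α = 0.28, T₁ = 62.22 K.
Final:   T₂ = [S(1−0.14)/(4σ)]^(1/4) = 65.04 K.
ΔT = T₂ − T₁ = 2.826 K.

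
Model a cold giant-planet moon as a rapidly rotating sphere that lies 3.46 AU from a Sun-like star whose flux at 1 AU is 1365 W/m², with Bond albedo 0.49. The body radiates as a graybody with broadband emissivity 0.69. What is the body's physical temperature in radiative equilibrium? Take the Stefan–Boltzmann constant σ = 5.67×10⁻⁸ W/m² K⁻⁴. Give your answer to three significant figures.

139 K

Irradiance scales as 1/d², so S = 1365 W/m² × (1/3.46)² = 114.0 W/m².
The planet absorbs (1−α)S over its disc πR² and re-emits over 4πR², so the mean absorbed flux is (1−0.49)·114.0/4 = 14.54 W/m².
Radiative balance εσT⁴ = 14.54 gives T = [14.54/(0.69·σ)]^(1/4) = 138.8 K.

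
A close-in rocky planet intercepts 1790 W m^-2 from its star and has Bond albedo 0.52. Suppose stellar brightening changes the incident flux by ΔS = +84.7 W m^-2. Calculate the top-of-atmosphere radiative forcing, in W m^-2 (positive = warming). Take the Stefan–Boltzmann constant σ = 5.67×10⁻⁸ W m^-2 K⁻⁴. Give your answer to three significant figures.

TOA radiative forcing: ΔF = (1−α)ΔS/4 = 0.48·(+84.7)/4 = 10.16 W m^-2.

10.2 W m^-2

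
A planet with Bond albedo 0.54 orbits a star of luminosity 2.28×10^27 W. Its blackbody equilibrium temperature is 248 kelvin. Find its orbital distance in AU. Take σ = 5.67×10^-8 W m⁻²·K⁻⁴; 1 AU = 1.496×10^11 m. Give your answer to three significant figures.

2.08 AU

Required flux: S = 4σT⁴/(1−α) = 1865 W m⁻².
Then d = [L/(4πS)]^(1/2) = 3.119×10^11 m, i.e. 2.085 AU.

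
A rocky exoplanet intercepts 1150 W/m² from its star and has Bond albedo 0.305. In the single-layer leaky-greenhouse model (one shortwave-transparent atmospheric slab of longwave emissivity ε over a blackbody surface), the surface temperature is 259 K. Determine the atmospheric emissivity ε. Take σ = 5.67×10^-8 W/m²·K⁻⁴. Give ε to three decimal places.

First, T_e = [1150·(1−0.305)/(4σ)]^(1/4) = 243.6 K.
T_s⁴ = T_e⁴·2/(2−ε) → ε = 2 − 2(T_e/T_s)⁴ = 2 − 2·(243.6/259)⁴ = 0.4337.

0.434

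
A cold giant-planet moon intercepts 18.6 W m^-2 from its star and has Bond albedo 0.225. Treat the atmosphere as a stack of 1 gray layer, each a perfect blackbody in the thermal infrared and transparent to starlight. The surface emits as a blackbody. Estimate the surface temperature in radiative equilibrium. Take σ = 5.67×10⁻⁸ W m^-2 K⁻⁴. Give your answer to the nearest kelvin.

106 K

OLR = S(1−α)/4 = 3.604 W m^-2; the top layer radiates at T_e = 89.29 K.
Layer-by-layer balance gives σT_s⁴ = (N+1)σT_e⁴, so T_s = 2^¼·89.29 = 106.2 K.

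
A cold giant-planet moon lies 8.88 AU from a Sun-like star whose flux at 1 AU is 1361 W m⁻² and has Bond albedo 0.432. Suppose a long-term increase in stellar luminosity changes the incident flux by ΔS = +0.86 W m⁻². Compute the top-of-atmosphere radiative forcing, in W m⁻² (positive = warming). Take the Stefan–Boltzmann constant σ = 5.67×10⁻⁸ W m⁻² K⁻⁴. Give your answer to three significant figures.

By the inverse-square law, S = 1361/8.88² = 17.26 W m⁻².
TOA radiative forcing: ΔF = (1−α)ΔS/4 = 0.568·(+0.86)/4 = 0.1221 W m⁻².

0.122 W m⁻²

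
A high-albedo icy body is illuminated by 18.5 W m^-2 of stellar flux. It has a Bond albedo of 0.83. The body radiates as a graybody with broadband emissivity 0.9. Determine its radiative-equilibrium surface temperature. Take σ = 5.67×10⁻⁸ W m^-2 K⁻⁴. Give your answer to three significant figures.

Averaging over the sphere, the absorbed flux is S(1−α)/4 = 0.7863 W m^-2.
Equating to εσT⁴ with ε = 0.9: T = (0.7863/0.9σ)^(1/4) = 62.65 K.

62.7 K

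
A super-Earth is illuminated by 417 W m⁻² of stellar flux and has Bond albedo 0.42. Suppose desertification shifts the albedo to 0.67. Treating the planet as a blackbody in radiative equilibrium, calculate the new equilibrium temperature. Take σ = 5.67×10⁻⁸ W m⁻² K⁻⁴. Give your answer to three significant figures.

157 K

With the new albedo, S(1−α₂)/4 = 34.40 W m⁻², so T₂ = 156.9 K.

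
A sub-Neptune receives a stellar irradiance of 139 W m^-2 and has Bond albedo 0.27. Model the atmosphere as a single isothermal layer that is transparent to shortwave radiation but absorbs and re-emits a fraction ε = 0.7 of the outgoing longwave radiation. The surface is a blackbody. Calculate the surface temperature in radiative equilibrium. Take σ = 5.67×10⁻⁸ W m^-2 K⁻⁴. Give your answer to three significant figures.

162 K

Effective emission temperature (TOA balance): σT_e⁴ = S(1−α)/4 = 25.37 W m^-2 → T_e = 145.4 K.
The surface balance (absorbed SW + ε·downward IR = σT_s⁴) with T_a⁴ = T_s⁴/2 reduces to T_s = T_e·[2/(2−ε)]^¼ = 162.0 K.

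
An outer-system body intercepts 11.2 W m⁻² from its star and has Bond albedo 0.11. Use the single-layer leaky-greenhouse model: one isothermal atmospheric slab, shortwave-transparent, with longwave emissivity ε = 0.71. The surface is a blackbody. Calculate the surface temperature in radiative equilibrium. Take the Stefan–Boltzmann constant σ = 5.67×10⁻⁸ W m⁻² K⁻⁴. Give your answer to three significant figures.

90.9 K

At the top of the atmosphere, σT_e⁴ = S(1−α)/4 = 2.492 W m⁻², giving T_e = 81.42 K.
The surface balance (absorbed SW + ε·downward IR = σT_s⁴) with T_a⁴ = T_s⁴/2 reduces to T_s = T_e·[2/(2−ε)]^¼ = 90.86 K.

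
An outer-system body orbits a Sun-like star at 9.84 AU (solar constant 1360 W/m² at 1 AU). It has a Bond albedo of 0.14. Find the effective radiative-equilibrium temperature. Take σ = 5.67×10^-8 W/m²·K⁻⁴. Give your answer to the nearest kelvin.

85 kelvin

By the inverse-square law, S = 1360/9.84² = 14.05 W/m².
Averaging over the sphere, the absorbed flux is S(1−α)/4 = 3.020 W/m².
Balancing against σT⁴: T = (3.020/5.67×10⁻⁸)^(1/4) = 85.43 K.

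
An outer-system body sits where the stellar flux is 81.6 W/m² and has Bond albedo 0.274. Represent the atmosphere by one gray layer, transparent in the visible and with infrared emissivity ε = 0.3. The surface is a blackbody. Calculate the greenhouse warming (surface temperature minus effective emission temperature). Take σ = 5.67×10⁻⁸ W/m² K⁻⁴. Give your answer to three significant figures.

Effective emission temperature (TOA balance): σT_e⁴ = S(1−α)/4 = 14.81 W/m² → T_e = 127.1 K.
Surface balance with a leaky layer gives σT_s⁴ = σT_e⁴·2/(2−ε), so T_s = T_e·[2/(2−0.3)]^(1/4) = 132.4 K.
T_s − T_e = 132.4 − 127.1 = 5.272 K.

5.27 kelvin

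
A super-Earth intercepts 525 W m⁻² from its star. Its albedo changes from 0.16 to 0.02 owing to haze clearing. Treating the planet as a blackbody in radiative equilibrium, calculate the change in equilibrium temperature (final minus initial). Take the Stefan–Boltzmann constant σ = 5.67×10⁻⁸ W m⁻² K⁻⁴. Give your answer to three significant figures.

8.25 K

Before: T₁ = [525.0·0.84/(4σ)]^(1/4) = 210.0 K.
With α = 0.02, T₂ = 218.2 K.
ΔT = T₂ − T₁ = 8.250 K.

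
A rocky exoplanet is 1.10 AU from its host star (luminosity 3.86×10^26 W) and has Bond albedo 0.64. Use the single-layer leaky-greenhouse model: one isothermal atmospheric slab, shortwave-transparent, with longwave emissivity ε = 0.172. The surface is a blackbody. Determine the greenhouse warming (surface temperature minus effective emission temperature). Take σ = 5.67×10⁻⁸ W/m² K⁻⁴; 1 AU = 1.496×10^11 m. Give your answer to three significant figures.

d = 1.10 × 1.496×10^11 m = 1.646×10^11 m.
S = L/(4πd²) = 1134 W/m².
The planet radiates to space at T_e = [S(1−α)/(4σ)]^(1/4) = 206.0 K.
For a single slab of emissivity ε, T_s⁴ = 2T_e⁴/(2−ε); thus T_s = 206.0·(1.094)^(1/4) = 210.7 K.
T_s − T_e = 210.7 − 206.0 = 4.683 K.

4.68 K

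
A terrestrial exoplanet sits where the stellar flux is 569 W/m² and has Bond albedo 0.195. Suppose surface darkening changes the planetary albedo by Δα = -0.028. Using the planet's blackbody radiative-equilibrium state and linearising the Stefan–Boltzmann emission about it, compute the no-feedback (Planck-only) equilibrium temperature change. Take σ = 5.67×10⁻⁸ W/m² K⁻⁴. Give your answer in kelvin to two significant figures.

1.8 K

Reference equilibrium: T_e = [S(1−α)/(4σ)]^(1/4) = 212.0 K.
ΔF = −(S/4)Δα = −(569.0/4)×(-0.028) = 3.983 W/m².
Planck response: λ_P = 4σT_e³ = 4·5.67×10⁻⁸·(212.0)³ = 2.161 W/m²/K.
So ΔT₀ = 3.983/2.161 = 1.84 K.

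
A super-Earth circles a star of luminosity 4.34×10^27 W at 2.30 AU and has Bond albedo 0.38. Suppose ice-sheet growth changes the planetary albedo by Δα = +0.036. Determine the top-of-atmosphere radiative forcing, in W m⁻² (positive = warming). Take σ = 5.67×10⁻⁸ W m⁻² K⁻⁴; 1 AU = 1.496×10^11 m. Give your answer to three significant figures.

Orbital distance: d = 2.30 AU = 3.441×10^11 m.
Flux at the orbit: S = L/(4πd²) = 4.34×10^27/(4π·(3.44×10^11)²) = 2917 W m⁻².
The change in absorbed flux is Δ[S(1−α)/4] = −SΔα/4 = -26.25 W m⁻².

-26.3 W m⁻²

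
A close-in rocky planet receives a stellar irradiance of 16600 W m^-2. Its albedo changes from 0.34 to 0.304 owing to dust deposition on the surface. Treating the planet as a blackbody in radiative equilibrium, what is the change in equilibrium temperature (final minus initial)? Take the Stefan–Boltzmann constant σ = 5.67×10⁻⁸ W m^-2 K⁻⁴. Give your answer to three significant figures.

Initial: T₁ = [S(1−0.34)/(4σ)]^(1/4) = 468.8 K.
After:  T₂ = [16600·0.696/(4σ)]^(1/4) = 475.1 K.
ΔT = T₂ − T₁ = 6.266 K.

6.27 K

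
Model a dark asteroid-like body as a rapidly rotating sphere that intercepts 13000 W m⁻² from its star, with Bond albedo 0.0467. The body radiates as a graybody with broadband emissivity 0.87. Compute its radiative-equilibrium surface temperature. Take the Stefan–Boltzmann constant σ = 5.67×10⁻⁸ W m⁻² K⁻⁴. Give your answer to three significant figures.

The planet absorbs (1−α)S over its disc πR² and re-emits over 4πR², so the mean absorbed flux is (1−0.0467)·13000/4 = 3098 W m⁻².
Radiative balance εσT⁴ = 3098 gives T = [3098/(0.87·σ)]^(1/4) = 500.6 K.

501 kelvin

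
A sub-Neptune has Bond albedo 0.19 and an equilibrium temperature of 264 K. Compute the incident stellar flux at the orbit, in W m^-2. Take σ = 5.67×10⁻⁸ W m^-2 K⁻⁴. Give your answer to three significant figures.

Invert the energy balance for S: S = 4σT⁴/(1−α).
σT⁴ = 5.67×10⁻⁸·(264)⁴ = 275.4 W m^-2.
S = 4·275.4/0.81 = 1360 W m^-2.

1360 W m^-2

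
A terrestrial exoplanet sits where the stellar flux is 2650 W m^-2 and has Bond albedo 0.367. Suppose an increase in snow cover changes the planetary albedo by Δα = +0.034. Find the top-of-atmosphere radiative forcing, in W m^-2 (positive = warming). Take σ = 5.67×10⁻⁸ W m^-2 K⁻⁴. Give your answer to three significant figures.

ΔF = −(S/4)Δα = −(2650/4)×(+0.034) = -22.53 W m^-2.

-22.5 W m^-2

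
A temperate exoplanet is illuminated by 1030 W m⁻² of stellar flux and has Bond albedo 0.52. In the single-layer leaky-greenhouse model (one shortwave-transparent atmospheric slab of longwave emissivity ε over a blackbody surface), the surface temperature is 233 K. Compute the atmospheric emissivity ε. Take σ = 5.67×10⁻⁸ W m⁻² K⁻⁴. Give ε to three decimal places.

0.521

Effective temperature: T_e = [S(1−α)/(4σ)]^(1/4) = 216.1 K.
Since (2−ε)/2 = (T_e/T_s)⁴ = 0.7396, ε = 0.5207.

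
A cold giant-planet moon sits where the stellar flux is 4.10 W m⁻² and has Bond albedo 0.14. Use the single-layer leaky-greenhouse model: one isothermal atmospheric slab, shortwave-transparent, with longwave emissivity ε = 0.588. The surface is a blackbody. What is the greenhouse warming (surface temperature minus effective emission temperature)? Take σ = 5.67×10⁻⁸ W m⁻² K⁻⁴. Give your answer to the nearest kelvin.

6 kelvin

At the top of the atmosphere, σT_e⁴ = S(1−α)/4 = 0.8815 W m⁻², giving T_e = 62.79 K.
For a single slab of emissivity ε, T_s⁴ = 2T_e⁴/(2−ε); thus T_s = 62.79·(1.416)^(1/4) = 68.50 K.
Greenhouse warming: T_s − T_e = 5.710 K.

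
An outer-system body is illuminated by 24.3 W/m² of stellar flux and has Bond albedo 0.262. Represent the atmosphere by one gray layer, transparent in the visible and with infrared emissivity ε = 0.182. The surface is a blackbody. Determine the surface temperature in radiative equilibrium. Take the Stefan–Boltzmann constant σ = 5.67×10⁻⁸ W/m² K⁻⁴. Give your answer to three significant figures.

Effective emission temperature (TOA balance): σT_e⁴ = S(1−α)/4 = 4.483 W/m² → T_e = 94.30 K.
The surface balance (absorbed SW + ε·downward IR = σT_s⁴) with T_a⁴ = T_s⁴/2 reduces to T_s = T_e·[2/(2−ε)]^¼ = 96.57 K.

96.6 K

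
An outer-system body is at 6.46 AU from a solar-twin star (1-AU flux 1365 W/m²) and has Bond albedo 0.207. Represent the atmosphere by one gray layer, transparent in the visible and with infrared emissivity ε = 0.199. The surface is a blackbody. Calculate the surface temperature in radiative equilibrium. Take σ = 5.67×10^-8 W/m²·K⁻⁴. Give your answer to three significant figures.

106 kelvin

Flux at the orbit: S = 1365/(6.46)² = 32.71 W/m².
The planet radiates to space at T_e = [S(1−α)/(4σ)]^(1/4) = 103.4 K.
Surface balance with a leaky layer gives σT_s⁴ = σT_e⁴·2/(2−ε), so T_s = T_e·[2/(2−0.199)]^(1/4) = 106.2 K.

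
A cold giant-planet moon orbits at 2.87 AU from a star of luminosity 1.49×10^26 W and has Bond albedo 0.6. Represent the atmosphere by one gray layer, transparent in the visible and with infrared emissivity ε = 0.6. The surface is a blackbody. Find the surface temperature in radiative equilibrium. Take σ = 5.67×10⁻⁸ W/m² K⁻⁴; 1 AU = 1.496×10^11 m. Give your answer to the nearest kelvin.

113 K

Orbital distance: d = 2.87 AU = 4.294×10^11 m.
Flux at the orbit: S = L/(4πd²) = 1.49×10^26/(4π·(4.29×10^11)²) = 64.32 W/m².
At the top of the atmosphere, σT_e⁴ = S(1−α)/4 = 6.432 W/m², giving T_e = 103.2 K.
For a single slab of emissivity ε, T_s⁴ = 2T_e⁴/(2−ε); thus T_s = 103.2·(1.429)^(1/4) = 112.8 K.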